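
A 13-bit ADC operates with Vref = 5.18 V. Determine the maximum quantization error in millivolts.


The maximum quantization error is +/- LSB/2.
LSB = Vref / 2^n = 5.18 / 8192 = 0.00063232 V
Max error = LSB / 2 = 0.00063232 / 2 = 0.00031616 V
Max error = 0.3162 mV

0.3162 mV


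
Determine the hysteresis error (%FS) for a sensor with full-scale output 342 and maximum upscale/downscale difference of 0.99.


Hysteresis = (max difference / full scale) * 100%.
H = (0.99 / 342) * 100
H = 0.289 %FS

0.289 %FS


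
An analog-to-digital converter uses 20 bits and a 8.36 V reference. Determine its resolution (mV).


The resolution (LSB) of an ADC is Vref / 2^n.
LSB = 8.36 / 2^20
LSB = 8.36 / 1048576
LSB = 7.97e-06 V = 0.00797272 mV

0.00797272 mV


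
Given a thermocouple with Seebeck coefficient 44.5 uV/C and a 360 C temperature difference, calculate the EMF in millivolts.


The thermocouple output V = sensitivity * dT.
V = 44.5 uV/C * 360 C
V = 16020.0 uV
V = 16.02 mV

16.02 mV


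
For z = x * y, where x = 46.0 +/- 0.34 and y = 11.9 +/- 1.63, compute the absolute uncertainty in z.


For a product z = x*y, the relative uncertainty is:
uz/z = sqrt((ux/x)^2 + (uy/y)^2)
Relative uncertainties: ux/x = 0.34/46.0 = 0.007391
uy/y = 1.63/11.9 = 0.136975
z = 46.0 * 11.9 = 547.4
uz = 547.4 * sqrt(0.007391^2 + 0.136975^2) = 75.089

75.089


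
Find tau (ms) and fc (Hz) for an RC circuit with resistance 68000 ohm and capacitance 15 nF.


Time constant: tau = R * C.
tau = 68000 * 1.50e-08 = 0.00102 s
tau = 1.02 ms
Cutoff frequency: fc = 1 / (2*pi*R*C).
fc = 1 / (2*pi*0.00102) = 156.03 Hz

tau = 1.02 ms, fc = 156.03 Hz


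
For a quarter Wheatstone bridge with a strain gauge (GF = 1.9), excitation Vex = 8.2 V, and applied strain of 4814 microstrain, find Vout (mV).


Quarter bridge output: Vout = (GF * epsilon * Vex) / 4.
Vout = (1.9 * 4814e-6 * 8.2) / 4
Vout = 0.07500212 / 4 V
Vout = 0.01875053 V = 18.7505 mV

18.7505 mV


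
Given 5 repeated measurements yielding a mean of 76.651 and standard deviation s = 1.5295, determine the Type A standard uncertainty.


The standard uncertainty for Type A evaluation is u = s / sqrt(n).
u = 1.5295 / sqrt(5)
u = 1.5295 / 2.2361
u = 0.684

0.684


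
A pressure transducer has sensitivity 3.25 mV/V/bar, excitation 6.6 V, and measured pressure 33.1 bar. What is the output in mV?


Output = sensitivity * Vex * P.
Vout = 3.25 * 6.6 * 33.1
Vout = 21.45 * 33.1
Vout = 710.0 mV

710.0 mV


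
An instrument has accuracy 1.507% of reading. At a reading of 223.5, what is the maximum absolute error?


Absolute error = (accuracy% / 100) * reading.
Error = (1.507 / 100) * 223.5
Error = 0.01507 * 223.5
Error = 3.3681

3.3681


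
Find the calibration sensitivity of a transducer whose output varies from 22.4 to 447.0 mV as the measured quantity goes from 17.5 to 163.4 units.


Sensitivity = (y2 - y1) / (x2 - x1).
S = (447.0 - 22.4) / (163.4 - 17.5)
S = 424.6 / 145.9
S = 2.9102 mV/unit

2.9102 mV/unit


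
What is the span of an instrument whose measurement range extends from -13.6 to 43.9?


Span = upper range - lower range.
Span = 43.9 - (-13.6)
Span = 57.5

57.5


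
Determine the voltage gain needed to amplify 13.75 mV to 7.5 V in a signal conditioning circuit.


Gain = Vout / Vin (converting to same units).
G = 7.5 V / 13.75 mV
G = 7500.0 mV / 13.75 mV
G = 545.45

545.45


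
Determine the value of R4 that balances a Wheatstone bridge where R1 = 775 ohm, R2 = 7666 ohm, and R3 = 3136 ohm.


At balance: R1*R4 = R2*R3, so R4 = R2*R3/R1.
R4 = 7666 * 3136 / 775
R4 = 24040576 / 775
R4 = 31020.1 ohm

31020.1 ohm


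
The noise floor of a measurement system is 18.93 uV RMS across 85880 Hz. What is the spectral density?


Noise spectral density = Vrms / sqrt(BW).
NSD = 18.93 / sqrt(85880)
NSD = 18.93 / 293.0529
NSD = 0.0646 uV/sqrt(Hz)

0.0646 uV/sqrt(Hz)


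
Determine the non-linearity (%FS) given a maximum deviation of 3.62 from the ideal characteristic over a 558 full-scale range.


Linearity error = (max deviation / full scale) * 100%.
Linearity = (3.62 / 558) * 100
Linearity = 0.649 %FS

0.649 %FS


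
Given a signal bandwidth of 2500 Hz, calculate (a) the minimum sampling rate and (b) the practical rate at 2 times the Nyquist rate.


By Nyquist theorem, fs_min = 2 * fmax.
fs_min = 2 * 2500 = 5000 Hz
Practical rate = 2 * fs_min = 2 * 5000 = 10000 Hz

fs_min = 5000 Hz, fs_practical = 10000 Hz


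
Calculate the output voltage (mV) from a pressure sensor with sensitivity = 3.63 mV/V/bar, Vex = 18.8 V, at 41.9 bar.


Output = sensitivity * Vex * P.
Vout = 3.63 * 18.8 * 41.9
Vout = 68.244 * 41.9
Vout = 2859.42 mV

2859.42 mV


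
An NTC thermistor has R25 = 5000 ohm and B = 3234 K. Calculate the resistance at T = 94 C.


NTC thermistor equation: Rt = R25 * exp(B * (1/T - 1/T25)).
T in Kelvin: 367.15 K, T25 = 298.15 K
1/T - 1/T25 = 1/367.15 - 1/298.15 = -0.00063033
B * (1/T - 1/T25) = 3234 * -0.00063033 = -2.0385
Rt = 5000 * exp(-2.0385) = 651.1 ohm

651.1 ohm


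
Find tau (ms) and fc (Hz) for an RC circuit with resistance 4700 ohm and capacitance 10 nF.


Time constant: tau = R * C.
tau = 4700 * 1.00e-08 = 4.7e-05 s
tau = 0.047 ms
Cutoff frequency: fc = 1 / (2*pi*R*C).
fc = 1 / (2*pi*4.7e-05) = 3386.28 Hz

tau = 0.047 ms, fc = 3386.28 Hz


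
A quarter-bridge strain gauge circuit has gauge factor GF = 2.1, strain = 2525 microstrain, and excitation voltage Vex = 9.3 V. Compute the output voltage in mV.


Quarter bridge output: Vout = (GF * epsilon * Vex) / 4.
Vout = (2.1 * 2525e-6 * 9.3) / 4
Vout = 0.04931325 / 4 V
Vout = 0.01232831 V = 12.3283 mV

12.3283 mV


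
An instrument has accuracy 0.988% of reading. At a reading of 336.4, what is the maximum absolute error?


Absolute error = (accuracy% / 100) * reading.
Error = (0.988 / 100) * 336.4
Error = 0.00988 * 336.4
Error = 3.3236

3.3236


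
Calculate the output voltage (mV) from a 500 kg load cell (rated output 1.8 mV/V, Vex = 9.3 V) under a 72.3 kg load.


Vout = rated_output * Vex * (load / capacity).
Vout = 1.8 * 9.3 * (72.3 / 500)
Vout = 1.8 * 9.3 * 0.1446
Vout = 2.421 mV

2.421 mV


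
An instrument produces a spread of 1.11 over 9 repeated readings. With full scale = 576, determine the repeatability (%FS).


Repeatability = (spread / full scale) * 100%.
R = (1.11 / 576) * 100
R = 0.193 %FS

0.193 %FS


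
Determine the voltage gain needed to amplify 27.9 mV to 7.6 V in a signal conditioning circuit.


Gain = Vout / Vin (converting to same units).
G = 7.6 V / 27.9 mV
G = 7600.0 mV / 27.9 mV
G = 272.4

272.4


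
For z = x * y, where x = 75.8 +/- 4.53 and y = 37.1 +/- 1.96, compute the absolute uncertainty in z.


For a product z = x*y, the relative uncertainty is:
uz/z = sqrt((ux/x)^2 + (uy/y)^2)
Relative uncertainties: ux/x = 4.53/75.8 = 0.059763
uy/y = 1.96/37.1 = 0.05283
z = 75.8 * 37.1 = 2812.2
uz = 2812.2 * sqrt(0.059763^2 + 0.05283^2) = 224.316

224.316


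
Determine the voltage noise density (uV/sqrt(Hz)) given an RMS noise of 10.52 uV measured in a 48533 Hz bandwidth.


Noise spectral density = Vrms / sqrt(BW).
NSD = 10.52 / sqrt(48533)
NSD = 10.52 / 220.3021
NSD = 0.0478 uV/sqrt(Hz)

0.0478 uV/sqrt(Hz)


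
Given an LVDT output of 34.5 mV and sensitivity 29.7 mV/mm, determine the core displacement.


Displacement = Vout / sensitivity.
d = 34.5 / 29.7
d = 1.162 mm

1.162 mm


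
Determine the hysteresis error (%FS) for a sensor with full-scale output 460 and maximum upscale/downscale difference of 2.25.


Hysteresis = (max difference / full scale) * 100%.
H = (2.25 / 460) * 100
H = 0.489 %FS

0.489 %FS


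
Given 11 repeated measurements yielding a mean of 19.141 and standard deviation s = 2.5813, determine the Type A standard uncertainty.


The standard uncertainty for Type A evaluation is u = s / sqrt(n).
u = 2.5813 / sqrt(11)
u = 2.5813 / 3.3166
u = 0.7783

0.7783


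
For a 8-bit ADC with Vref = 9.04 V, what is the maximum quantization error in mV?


The maximum quantization error is +/- LSB/2.
LSB = Vref / 2^n = 9.04 / 256 = 0.0353125 V
Max error = LSB / 2 = 0.0353125 / 2 = 0.01765625 V
Max error = 17.6562 mV

17.6562 mV


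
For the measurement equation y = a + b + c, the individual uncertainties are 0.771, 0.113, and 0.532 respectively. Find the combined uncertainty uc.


For a sum of independent quantities, uc = sqrt(u1^2 + u2^2 + u3^2).
uc = sqrt(0.771^2 + 0.113^2 + 0.532^2)
uc = sqrt(0.594441 + 0.012769 + 0.283024)
uc = 0.9435

0.9435


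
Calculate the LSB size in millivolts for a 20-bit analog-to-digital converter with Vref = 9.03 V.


The resolution (LSB) of an ADC is Vref / 2^n.
LSB = 9.03 / 2^20
LSB = 9.03 / 1048576
LSB = 8.61e-06 V = 0.00861168 mV

0.00861168 mV


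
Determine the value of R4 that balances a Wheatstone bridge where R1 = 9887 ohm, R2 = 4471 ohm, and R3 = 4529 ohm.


At balance: R1*R4 = R2*R3, so R4 = R2*R3/R1.
R4 = 4471 * 4529 / 9887
R4 = 20249159 / 9887
R4 = 2048.06 ohm

2048.06 ohm


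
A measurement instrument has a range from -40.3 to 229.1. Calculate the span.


Span = upper range - lower range.
Span = 229.1 - (-40.3)
Span = 269.4

269.4


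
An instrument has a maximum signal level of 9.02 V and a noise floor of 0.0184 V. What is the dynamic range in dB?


Dynamic range = 20 * log10(Vmax / Vnoise).
DR = 20 * log10(9.02 / 0.0184)
DR = 20 * log10(490.22)
DR = 53.81 dB

53.81 dB


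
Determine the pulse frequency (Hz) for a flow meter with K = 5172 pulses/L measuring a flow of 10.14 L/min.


Frequency = K * Q / 60 (converting L/min to L/s).
f = 5172 * 10.14 / 60
f = 52444.08 / 60
f = 874.07 Hz

874.07 Hz


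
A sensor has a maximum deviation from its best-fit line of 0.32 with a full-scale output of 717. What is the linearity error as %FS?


Linearity error = (max deviation / full scale) * 100%.
Linearity = (0.32 / 717) * 100
Linearity = 0.045 %FS

0.045 %FS


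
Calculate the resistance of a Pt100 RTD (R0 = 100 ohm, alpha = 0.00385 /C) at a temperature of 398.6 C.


The RTD equation: Rt = R0 * (1 + alpha * T).
Rt = 100 * (1 + 0.00385 * 398.6)
Rt = 100 * (1 + 1.53461)
Rt = 100 * 2.53461
Rt = 253.461 ohm

253.461 ohm


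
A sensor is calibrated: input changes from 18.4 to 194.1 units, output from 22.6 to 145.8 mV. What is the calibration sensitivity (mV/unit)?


Sensitivity = (y2 - y1) / (x2 - x1).
S = (145.8 - 22.6) / (194.1 - 18.4)
S = 123.2 / 175.7
S = 0.7012 mV/unit

0.7012 mV/unit


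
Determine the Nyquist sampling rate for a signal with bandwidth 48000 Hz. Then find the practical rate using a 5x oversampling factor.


By Nyquist theorem, fs_min = 2 * fmax.
fs_min = 2 * 48000 = 96000 Hz
Practical rate = 5 * fs_min = 5 * 96000 = 480000 Hz

fs_min = 96000 Hz, fs_practical = 480000 Hz


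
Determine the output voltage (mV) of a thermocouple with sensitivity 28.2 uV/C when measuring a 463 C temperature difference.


The thermocouple output V = sensitivity * dT.
V = 28.2 uV/C * 463 C
V = 13056.6 uV
V = 13.057 mV

13.057 mV


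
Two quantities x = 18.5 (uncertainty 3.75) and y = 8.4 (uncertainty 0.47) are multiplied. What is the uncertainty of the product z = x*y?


For a product z = x*y, the relative uncertainty is:
uz/z = sqrt((ux/x)^2 + (uy/y)^2)
Relative uncertainties: ux/x = 3.75/18.5 = 0.202703
uy/y = 0.47/8.4 = 0.055952
z = 18.5 * 8.4 = 155.4
uz = 155.4 * sqrt(0.202703^2 + 0.055952^2) = 32.678

32.678


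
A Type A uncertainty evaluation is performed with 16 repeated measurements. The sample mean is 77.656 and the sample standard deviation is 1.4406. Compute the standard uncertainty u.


The standard uncertainty for Type A evaluation is u = s / sqrt(n).
u = 1.4406 / sqrt(16)
u = 1.4406 / 4.0
u = 0.3602

0.3602


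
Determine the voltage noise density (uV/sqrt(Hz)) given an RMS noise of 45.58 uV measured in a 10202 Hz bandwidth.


Noise spectral density = Vrms / sqrt(BW).
NSD = 45.58 / sqrt(10202)
NSD = 45.58 / 101.005
NSD = 0.4513 uV/sqrt(Hz)

0.4513 uV/sqrt(Hz)


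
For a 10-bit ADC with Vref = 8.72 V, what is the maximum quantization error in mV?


The maximum quantization error is +/- LSB/2.
LSB = Vref / 2^n = 8.72 / 1024 = 0.00851563 V
Max error = LSB / 2 = 0.00851563 / 2 = 0.00425781 V
Max error = 4.2578 mV

4.2578 mV


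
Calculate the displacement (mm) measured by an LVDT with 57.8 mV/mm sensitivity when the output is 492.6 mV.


Displacement = Vout / sensitivity.
d = 492.6 / 57.8
d = 8.522 mm

8.522 mm


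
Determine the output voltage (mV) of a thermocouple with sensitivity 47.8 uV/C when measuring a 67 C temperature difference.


The thermocouple output V = sensitivity * dT.
V = 47.8 uV/C * 67 C
V = 3202.6 uV
V = 3.203 mV

3.203 mV


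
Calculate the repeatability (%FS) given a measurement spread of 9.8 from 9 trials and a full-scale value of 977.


Repeatability = (spread / full scale) * 100%.
R = (9.8 / 977) * 100
R = 1.003 %FS

1.003 %FS


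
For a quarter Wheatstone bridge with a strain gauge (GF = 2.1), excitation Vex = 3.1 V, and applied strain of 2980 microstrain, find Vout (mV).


Quarter bridge output: Vout = (GF * epsilon * Vex) / 4.
Vout = (2.1 * 2980e-6 * 3.1) / 4
Vout = 0.0193998 / 4 V
Vout = 0.00484995 V = 4.8499 mV

4.8499 mV


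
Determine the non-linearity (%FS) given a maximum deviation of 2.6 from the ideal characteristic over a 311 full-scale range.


Linearity error = (max deviation / full scale) * 100%.
Linearity = (2.6 / 311) * 100
Linearity = 0.836 %FS

0.836 %FS


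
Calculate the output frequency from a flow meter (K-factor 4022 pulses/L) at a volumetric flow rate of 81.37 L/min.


Frequency = K * Q / 60 (converting L/min to L/s).
f = 4022 * 81.37 / 60
f = 327270.14 / 60
f = 5454.5 Hz

5454.5 Hz


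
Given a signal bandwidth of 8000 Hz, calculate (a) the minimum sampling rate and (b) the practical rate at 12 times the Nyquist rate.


By Nyquist theorem, fs_min = 2 * fmax.
fs_min = 2 * 8000 = 16000 Hz
Practical rate = 12 * fs_min = 12 * 16000 = 192000 Hz

fs_min = 16000 Hz, fs_practical = 192000 Hz


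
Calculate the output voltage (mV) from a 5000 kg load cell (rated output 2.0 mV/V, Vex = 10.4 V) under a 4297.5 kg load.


Vout = rated_output * Vex * (load / capacity).
Vout = 2.0 * 10.4 * (4297.5 / 5000)
Vout = 2.0 * 10.4 * 0.8595
Vout = 17.878 mV

17.878 mV


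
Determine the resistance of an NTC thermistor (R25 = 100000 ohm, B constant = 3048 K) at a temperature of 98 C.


NTC thermistor equation: Rt = R25 * exp(B * (1/T - 1/T25)).
T in Kelvin: 371.15 K, T25 = 298.15 K
1/T - 1/T25 = 1/371.15 - 1/298.15 = -0.00065969
B * (1/T - 1/T25) = 3048 * -0.00065969 = -2.0107
Rt = 100000 * exp(-2.0107) = 13389.1 ohm

13389.1 ohm


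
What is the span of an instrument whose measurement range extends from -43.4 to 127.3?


Span = upper range - lower range.
Span = 127.3 - (-43.4)
Span = 170.7

170.7


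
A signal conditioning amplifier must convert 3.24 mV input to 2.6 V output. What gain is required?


Gain = Vout / Vin (converting to same units).
G = 2.6 V / 3.24 mV
G = 2600.0 mV / 3.24 mV
G = 802.47

802.47


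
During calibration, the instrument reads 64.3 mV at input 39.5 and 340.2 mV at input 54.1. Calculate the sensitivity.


Sensitivity = (y2 - y1) / (x2 - x1).
S = (340.2 - 64.3) / (54.1 - 39.5)
S = 275.9 / 14.6
S = 18.8973 mV/unit

18.8973 mV/unit


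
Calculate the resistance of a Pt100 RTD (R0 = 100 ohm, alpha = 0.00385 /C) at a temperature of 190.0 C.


The RTD equation: Rt = R0 * (1 + alpha * T).
Rt = 100 * (1 + 0.00385 * 190.0)
Rt = 100 * (1 + 0.7315)
Rt = 100 * 1.7315
Rt = 173.15 ohm

173.15 ohm


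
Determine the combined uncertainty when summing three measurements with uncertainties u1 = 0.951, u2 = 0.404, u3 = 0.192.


For a sum of independent quantities, uc = sqrt(u1^2 + u2^2 + u3^2).
uc = sqrt(0.951^2 + 0.404^2 + 0.192^2)
uc = sqrt(0.904401 + 0.163216 + 0.036864)
uc = 1.0509

1.0509


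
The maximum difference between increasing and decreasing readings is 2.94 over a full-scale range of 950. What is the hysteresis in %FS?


Hysteresis = (max difference / full scale) * 100%.
H = (2.94 / 950) * 100
H = 0.309 %FS

0.309 %FS


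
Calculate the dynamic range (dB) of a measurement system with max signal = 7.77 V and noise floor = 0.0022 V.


Dynamic range = 20 * log10(Vmax / Vnoise).
DR = 20 * log10(7.77 / 0.0022)
DR = 20 * log10(3531.82)
DR = 70.96 dB

70.96 dB


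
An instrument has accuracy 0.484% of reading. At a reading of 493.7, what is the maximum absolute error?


Absolute error = (accuracy% / 100) * reading.
Error = (0.484 / 100) * 493.7
Error = 0.00484 * 493.7
Error = 2.3895

2.3895


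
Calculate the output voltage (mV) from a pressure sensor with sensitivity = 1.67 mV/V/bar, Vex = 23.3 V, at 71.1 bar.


Output = sensitivity * Vex * P.
Vout = 1.67 * 23.3 * 71.1
Vout = 38.911 * 71.1
Vout = 2766.57 mV

2766.57 mV


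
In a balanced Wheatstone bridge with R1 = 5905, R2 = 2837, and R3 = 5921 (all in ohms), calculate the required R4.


At balance: R1*R4 = R2*R3, so R4 = R2*R3/R1.
R4 = 2837 * 5921 / 5905
R4 = 16797877 / 5905
R4 = 2844.69 ohm

2844.69 ohm


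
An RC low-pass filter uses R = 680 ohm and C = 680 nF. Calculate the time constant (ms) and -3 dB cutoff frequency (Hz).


Time constant: tau = R * C.
tau = 680 * 6.80e-07 = 0.0004624 s
tau = 0.4624 ms
Cutoff frequency: fc = 1 / (2*pi*R*C).
fc = 1 / (2*pi*0.0004624) = 344.19 Hz

tau = 0.4624 ms, fc = 344.19 Hz


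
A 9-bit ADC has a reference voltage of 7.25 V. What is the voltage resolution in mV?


The resolution (LSB) of an ADC is Vref / 2^n.
LSB = 7.25 / 2^9
LSB = 7.25 / 512
LSB = 0.01416016 V = 14.16015625 mV

14.16015625 mV


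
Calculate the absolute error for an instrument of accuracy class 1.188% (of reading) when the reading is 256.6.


Absolute error = (accuracy% / 100) * reading.
Error = (1.188 / 100) * 256.6
Error = 0.01188 * 256.6
Error = 3.0484

3.0484


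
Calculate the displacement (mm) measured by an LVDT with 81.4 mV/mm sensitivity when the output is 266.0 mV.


Displacement = Vout / sensitivity.
d = 266.0 / 81.4
d = 3.268 mm

3.268 mm


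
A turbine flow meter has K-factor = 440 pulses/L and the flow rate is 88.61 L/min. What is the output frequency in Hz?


Frequency = K * Q / 60 (converting L/min to L/s).
f = 440 * 88.61 / 60
f = 38988.4 / 60
f = 649.81 Hz

649.81 Hz


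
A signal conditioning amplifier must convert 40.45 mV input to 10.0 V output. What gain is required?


Gain = Vout / Vin (converting to same units).
G = 10.0 V / 40.45 mV
G = 10000.0 mV / 40.45 mV
G = 247.22

247.22


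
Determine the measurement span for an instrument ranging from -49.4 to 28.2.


Span = upper range - lower range.
Span = 28.2 - (-49.4)
Span = 77.6

77.6


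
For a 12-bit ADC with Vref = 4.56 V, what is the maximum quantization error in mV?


The maximum quantization error is +/- LSB/2.
LSB = Vref / 2^n = 4.56 / 4096 = 0.00111328 V
Max error = LSB / 2 = 0.00111328 / 2 = 0.00055664 V
Max error = 0.5566 mV

0.5566 mV


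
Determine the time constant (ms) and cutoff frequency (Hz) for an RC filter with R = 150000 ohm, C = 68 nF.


Time constant: tau = R * C.
tau = 150000 * 6.80e-08 = 0.0102 s
tau = 10.2 ms
Cutoff frequency: fc = 1 / (2*pi*R*C).
fc = 1 / (2*pi*0.0102) = 15.6 Hz

tau = 10.2 ms, fc = 15.6 Hz


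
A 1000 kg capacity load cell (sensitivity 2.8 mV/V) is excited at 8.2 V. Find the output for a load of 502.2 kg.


Vout = rated_output * Vex * (load / capacity).
Vout = 2.8 * 8.2 * (502.2 / 1000)
Vout = 2.8 * 8.2 * 0.5022
Vout = 11.531 mV

11.531 mV


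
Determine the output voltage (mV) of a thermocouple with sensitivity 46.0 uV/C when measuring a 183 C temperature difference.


The thermocouple output V = sensitivity * dT.
V = 46.0 uV/C * 183 C
V = 8418.0 uV
V = 8.418 mV

8.418 mV


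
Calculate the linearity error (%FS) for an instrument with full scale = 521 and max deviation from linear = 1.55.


Linearity error = (max deviation / full scale) * 100%.
Linearity = (1.55 / 521) * 100
Linearity = 0.298 %FS

0.298 %FS


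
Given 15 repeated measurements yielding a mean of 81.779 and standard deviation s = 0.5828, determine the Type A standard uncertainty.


The standard uncertainty for Type A evaluation is u = s / sqrt(n).
u = 0.5828 / sqrt(15)
u = 0.5828 / 3.873
u = 0.1505

0.1505


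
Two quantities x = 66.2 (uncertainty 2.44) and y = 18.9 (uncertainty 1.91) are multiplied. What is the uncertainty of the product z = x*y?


For a product z = x*y, the relative uncertainty is:
uz/z = sqrt((ux/x)^2 + (uy/y)^2)
Relative uncertainties: ux/x = 2.44/66.2 = 0.036858
uy/y = 1.91/18.9 = 0.101058
z = 66.2 * 18.9 = 1251.2
uz = 1251.2 * sqrt(0.036858^2 + 0.101058^2) = 134.589

134.589


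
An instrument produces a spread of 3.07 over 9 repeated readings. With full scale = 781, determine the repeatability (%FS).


Repeatability = (spread / full scale) * 100%.
R = (3.07 / 781) * 100
R = 0.393 %FS

0.393 %FS


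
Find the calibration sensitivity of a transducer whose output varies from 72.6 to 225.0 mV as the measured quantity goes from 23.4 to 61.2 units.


Sensitivity = (y2 - y1) / (x2 - x1).
S = (225.0 - 72.6) / (61.2 - 23.4)
S = 152.4 / 37.8
S = 4.0317 mV/unit

4.0317 mV/unit


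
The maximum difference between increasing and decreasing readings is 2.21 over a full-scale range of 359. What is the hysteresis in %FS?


Hysteresis = (max difference / full scale) * 100%.
H = (2.21 / 359) * 100
H = 0.616 %FS

0.616 %FS


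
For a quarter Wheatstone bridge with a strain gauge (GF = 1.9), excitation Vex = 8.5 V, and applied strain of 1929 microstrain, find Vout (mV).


Quarter bridge output: Vout = (GF * epsilon * Vex) / 4.
Vout = (1.9 * 1929e-6 * 8.5) / 4
Vout = 0.03115335 / 4 V
Vout = 0.00778834 V = 7.7883 mV

7.7883 mV


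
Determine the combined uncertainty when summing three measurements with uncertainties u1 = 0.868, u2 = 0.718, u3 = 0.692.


For a sum of independent quantities, uc = sqrt(u1^2 + u2^2 + u3^2).
uc = sqrt(0.868^2 + 0.718^2 + 0.692^2)
uc = sqrt(0.753424 + 0.515524 + 0.478864)
uc = 1.322

1.322


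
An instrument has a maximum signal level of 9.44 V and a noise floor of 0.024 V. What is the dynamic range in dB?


Dynamic range = 20 * log10(Vmax / Vnoise).
DR = 20 * log10(9.44 / 0.024)
DR = 20 * log10(393.33)
DR = 51.9 dB

51.9 dB


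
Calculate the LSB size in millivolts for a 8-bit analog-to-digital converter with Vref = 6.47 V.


The resolution (LSB) of an ADC is Vref / 2^n.
LSB = 6.47 / 2^8
LSB = 6.47 / 256
LSB = 0.02527344 V = 25.2734375 mV

25.2734375 mV


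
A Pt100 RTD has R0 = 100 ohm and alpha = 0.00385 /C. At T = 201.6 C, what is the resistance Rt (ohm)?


The RTD equation: Rt = R0 * (1 + alpha * T).
Rt = 100 * (1 + 0.00385 * 201.6)
Rt = 100 * (1 + 0.77616)
Rt = 100 * 1.77616
Rt = 177.616 ohm

177.616 ohm


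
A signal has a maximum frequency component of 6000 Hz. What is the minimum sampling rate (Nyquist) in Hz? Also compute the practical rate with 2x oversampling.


By Nyquist theorem, fs_min = 2 * fmax.
fs_min = 2 * 6000 = 12000 Hz
Practical rate = 2 * fs_min = 2 * 12000 = 24000 Hz

fs_min = 12000 Hz, fs_practical = 24000 Hz


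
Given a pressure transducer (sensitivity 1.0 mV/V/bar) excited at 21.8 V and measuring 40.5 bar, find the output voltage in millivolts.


Output = sensitivity * Vex * P.
Vout = 1.0 * 21.8 * 40.5
Vout = 21.8 * 40.5
Vout = 882.9 mV

882.9 mV


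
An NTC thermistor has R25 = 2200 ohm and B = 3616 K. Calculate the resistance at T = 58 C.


NTC thermistor equation: Rt = R25 * exp(B * (1/T - 1/T25)).
T in Kelvin: 331.15 K, T25 = 298.15 K
1/T - 1/T25 = 1/331.15 - 1/298.15 = -0.00033424
B * (1/T - 1/T25) = 3616 * -0.00033424 = -1.2086
Rt = 2200 * exp(-1.2086) = 657.0 ohm

657.0 ohm


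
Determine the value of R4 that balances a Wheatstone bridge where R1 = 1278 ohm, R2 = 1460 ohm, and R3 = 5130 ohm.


At balance: R1*R4 = R2*R3, so R4 = R2*R3/R1.
R4 = 1460 * 5130 / 1278
R4 = 7489800 / 1278
R4 = 5860.56 ohm

5860.56 ohm


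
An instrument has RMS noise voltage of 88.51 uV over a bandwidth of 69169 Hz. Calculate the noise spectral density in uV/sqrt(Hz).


Noise spectral density = Vrms / sqrt(BW).
NSD = 88.51 / sqrt(69169)
NSD = 88.51 / 263.0
NSD = 0.3365 uV/sqrt(Hz)

0.3365 uV/sqrt(Hz)


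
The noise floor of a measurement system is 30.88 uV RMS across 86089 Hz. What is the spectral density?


Noise spectral density = Vrms / sqrt(BW).
NSD = 30.88 / sqrt(86089)
NSD = 30.88 / 293.4093
NSD = 0.1052 uV/sqrt(Hz)

0.1052 uV/sqrt(Hz)


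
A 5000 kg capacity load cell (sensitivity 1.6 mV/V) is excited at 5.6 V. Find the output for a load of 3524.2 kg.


Vout = rated_output * Vex * (load / capacity).
Vout = 1.6 * 5.6 * (3524.2 / 5000)
Vout = 1.6 * 5.6 * 0.70484
Vout = 6.315 mV

6.315 mV


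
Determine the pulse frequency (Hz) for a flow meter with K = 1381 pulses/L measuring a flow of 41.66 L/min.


Frequency = K * Q / 60 (converting L/min to L/s).
f = 1381 * 41.66 / 60
f = 57532.46 / 60
f = 958.87 Hz

958.87 Hz


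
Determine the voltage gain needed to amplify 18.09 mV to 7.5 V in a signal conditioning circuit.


Gain = Vout / Vin (converting to same units).
G = 7.5 V / 18.09 mV
G = 7500.0 mV / 18.09 mV
G = 414.59

414.59


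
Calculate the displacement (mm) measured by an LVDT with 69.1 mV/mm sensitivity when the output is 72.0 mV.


Displacement = Vout / sensitivity.
d = 72.0 / 69.1
d = 1.042 mm

1.042 mm


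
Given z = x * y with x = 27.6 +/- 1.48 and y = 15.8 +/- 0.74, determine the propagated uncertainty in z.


For a product z = x*y, the relative uncertainty is:
uz/z = sqrt((ux/x)^2 + (uy/y)^2)
Relative uncertainties: ux/x = 1.48/27.6 = 0.053623
uy/y = 0.74/15.8 = 0.046835
z = 27.6 * 15.8 = 436.1
uz = 436.1 * sqrt(0.053623^2 + 0.046835^2) = 31.048

31.048


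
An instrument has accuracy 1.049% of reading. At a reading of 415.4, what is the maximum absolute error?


Absolute error = (accuracy% / 100) * reading.
Error = (1.049 / 100) * 415.4
Error = 0.01049 * 415.4
Error = 4.3575

4.3575


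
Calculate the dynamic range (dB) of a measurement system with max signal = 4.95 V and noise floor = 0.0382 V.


Dynamic range = 20 * log10(Vmax / Vnoise).
DR = 20 * log10(4.95 / 0.0382)
DR = 20 * log10(129.58)
DR = 42.25 dB

42.25 dB


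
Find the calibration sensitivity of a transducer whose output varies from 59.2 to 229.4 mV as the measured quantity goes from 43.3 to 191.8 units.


Sensitivity = (y2 - y1) / (x2 - x1).
S = (229.4 - 59.2) / (191.8 - 43.3)
S = 170.2 / 148.5
S = 1.1461 mV/unit

1.1461 mV/unit


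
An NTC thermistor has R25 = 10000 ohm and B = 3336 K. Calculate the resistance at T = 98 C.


NTC thermistor equation: Rt = R25 * exp(B * (1/T - 1/T25)).
T in Kelvin: 371.15 K, T25 = 298.15 K
1/T - 1/T25 = 1/371.15 - 1/298.15 = -0.00065969
B * (1/T - 1/T25) = 3336 * -0.00065969 = -2.2007
Rt = 10000 * exp(-2.2007) = 1107.2 ohm

1107.2 ohm


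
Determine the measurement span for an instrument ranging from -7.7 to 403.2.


Span = upper range - lower range.
Span = 403.2 - (-7.7)
Span = 410.9

410.9


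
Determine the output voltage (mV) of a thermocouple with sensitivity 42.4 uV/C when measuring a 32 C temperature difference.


The thermocouple output V = sensitivity * dT.
V = 42.4 uV/C * 32 C
V = 1356.8 uV
V = 1.357 mV

1.357 mV


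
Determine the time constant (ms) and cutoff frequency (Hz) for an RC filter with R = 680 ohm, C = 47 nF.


Time constant: tau = R * C.
tau = 680 * 4.70e-08 = 3.196e-05 s
tau = 0.032 ms
Cutoff frequency: fc = 1 / (2*pi*R*C).
fc = 1 / (2*pi*3.196e-05) = 4979.82 Hz

tau = 0.032 ms, fc = 4979.82 Hz


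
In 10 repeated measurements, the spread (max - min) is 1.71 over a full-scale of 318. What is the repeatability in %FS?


Repeatability = (spread / full scale) * 100%.
R = (1.71 / 318) * 100
R = 0.538 %FS

0.538 %FS


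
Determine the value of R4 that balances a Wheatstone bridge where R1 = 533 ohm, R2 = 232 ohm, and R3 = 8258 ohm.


At balance: R1*R4 = R2*R3, so R4 = R2*R3/R1.
R4 = 232 * 8258 / 533
R4 = 1915856 / 533
R4 = 3594.48 ohm

3594.48 ohm


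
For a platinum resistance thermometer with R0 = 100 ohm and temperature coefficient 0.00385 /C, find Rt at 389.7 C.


The RTD equation: Rt = R0 * (1 + alpha * T).
Rt = 100 * (1 + 0.00385 * 389.7)
Rt = 100 * (1 + 1.500345)
Rt = 100 * 2.500345
Rt = 250.035 ohm

250.035 ohm


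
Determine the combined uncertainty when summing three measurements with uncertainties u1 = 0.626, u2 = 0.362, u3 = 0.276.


For a sum of independent quantities, uc = sqrt(u1^2 + u2^2 + u3^2).
uc = sqrt(0.626^2 + 0.362^2 + 0.276^2)
uc = sqrt(0.391876 + 0.131044 + 0.076176)
uc = 0.774

0.774


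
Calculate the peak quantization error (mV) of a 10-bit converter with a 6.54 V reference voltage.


The maximum quantization error is +/- LSB/2.
LSB = Vref / 2^n = 6.54 / 1024 = 0.00638672 V
Max error = LSB / 2 = 0.00638672 / 2 = 0.00319336 V
Max error = 3.1934 mV

3.1934 mV


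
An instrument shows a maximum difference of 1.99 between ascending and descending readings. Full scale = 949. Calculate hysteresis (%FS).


Hysteresis = (max difference / full scale) * 100%.
H = (1.99 / 949) * 100
H = 0.21 %FS

0.21 %FS


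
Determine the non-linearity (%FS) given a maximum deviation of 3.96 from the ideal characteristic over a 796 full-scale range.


Linearity error = (max deviation / full scale) * 100%.
Linearity = (3.96 / 796) * 100
Linearity = 0.497 %FS

0.497 %FS


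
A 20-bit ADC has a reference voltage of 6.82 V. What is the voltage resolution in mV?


The resolution (LSB) of an ADC is Vref / 2^n.
LSB = 6.82 / 2^20
LSB = 6.82 / 1048576
LSB = 6.5e-06 V = 0.00650406 mV

0.00650406 mV


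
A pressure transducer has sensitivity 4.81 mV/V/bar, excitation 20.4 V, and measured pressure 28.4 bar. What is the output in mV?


Output = sensitivity * Vex * P.
Vout = 4.81 * 20.4 * 28.4
Vout = 98.124 * 28.4
Vout = 2786.72 mV

2786.72 mV


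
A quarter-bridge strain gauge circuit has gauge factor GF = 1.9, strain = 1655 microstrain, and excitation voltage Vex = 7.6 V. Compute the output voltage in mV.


Quarter bridge output: Vout = (GF * epsilon * Vex) / 4.
Vout = (1.9 * 1655e-6 * 7.6) / 4
Vout = 0.0238982 / 4 V
Vout = 0.00597455 V = 5.9745 mV

5.9745 mV


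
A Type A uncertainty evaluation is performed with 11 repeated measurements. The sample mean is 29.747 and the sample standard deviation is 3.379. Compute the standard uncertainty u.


The standard uncertainty for Type A evaluation is u = s / sqrt(n).
u = 3.379 / sqrt(11)
u = 3.379 / 3.3166
u = 1.0188

1.0188


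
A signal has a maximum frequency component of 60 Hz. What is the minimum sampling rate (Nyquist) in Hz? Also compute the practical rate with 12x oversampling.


By Nyquist theorem, fs_min = 2 * fmax.
fs_min = 2 * 60 = 120 Hz
Practical rate = 12 * fs_min = 12 * 120 = 1440 Hz

fs_min = 120 Hz, fs_practical = 1440 Hz


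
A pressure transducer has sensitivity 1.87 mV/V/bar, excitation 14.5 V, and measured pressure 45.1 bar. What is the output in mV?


Output = sensitivity * Vex * P.
Vout = 1.87 * 14.5 * 45.1
Vout = 27.115 * 45.1
Vout = 1222.89 mV

1222.89 mV


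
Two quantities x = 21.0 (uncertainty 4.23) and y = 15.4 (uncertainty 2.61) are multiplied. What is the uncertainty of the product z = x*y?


For a product z = x*y, the relative uncertainty is:
uz/z = sqrt((ux/x)^2 + (uy/y)^2)
Relative uncertainties: ux/x = 4.23/21.0 = 0.201429
uy/y = 2.61/15.4 = 0.169481
z = 21.0 * 15.4 = 323.4
uz = 323.4 * sqrt(0.201429^2 + 0.169481^2) = 85.133

85.133


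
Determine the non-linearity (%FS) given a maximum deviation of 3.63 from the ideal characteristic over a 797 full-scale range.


Linearity error = (max deviation / full scale) * 100%.
Linearity = (3.63 / 797) * 100
Linearity = 0.455 %FS

0.455 %FS


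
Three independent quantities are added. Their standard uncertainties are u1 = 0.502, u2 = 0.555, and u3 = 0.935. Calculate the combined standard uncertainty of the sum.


For a sum of independent quantities, uc = sqrt(u1^2 + u2^2 + u3^2).
uc = sqrt(0.502^2 + 0.555^2 + 0.935^2)
uc = sqrt(0.252004 + 0.308025 + 0.874225)
uc = 1.1976

1.1976


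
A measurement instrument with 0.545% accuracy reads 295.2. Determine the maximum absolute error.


Absolute error = (accuracy% / 100) * reading.
Error = (0.545 / 100) * 295.2
Error = 0.00545 * 295.2
Error = 1.6088

1.6088


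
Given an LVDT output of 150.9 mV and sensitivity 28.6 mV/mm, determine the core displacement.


Displacement = Vout / sensitivity.
d = 150.9 / 28.6
d = 5.276 mm

5.276 mm


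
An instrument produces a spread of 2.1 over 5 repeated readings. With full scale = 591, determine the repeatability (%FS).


Repeatability = (spread / full scale) * 100%.
R = (2.1 / 591) * 100
R = 0.355 %FS

0.355 %FS


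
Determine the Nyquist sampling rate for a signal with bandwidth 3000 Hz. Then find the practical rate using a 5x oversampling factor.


By Nyquist theorem, fs_min = 2 * fmax.
fs_min = 2 * 3000 = 6000 Hz
Practical rate = 5 * fs_min = 5 * 6000 = 30000 Hz

fs_min = 6000 Hz, fs_practical = 30000 Hz


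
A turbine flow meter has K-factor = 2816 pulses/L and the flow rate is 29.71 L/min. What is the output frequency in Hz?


Frequency = K * Q / 60 (converting L/min to L/s).
f = 2816 * 29.71 / 60
f = 83663.36 / 60
f = 1394.39 Hz

1394.39 Hz


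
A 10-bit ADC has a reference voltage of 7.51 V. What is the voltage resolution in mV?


The resolution (LSB) of an ADC is Vref / 2^n.
LSB = 7.51 / 2^10
LSB = 7.51 / 1024
LSB = 0.00733398 V = 7.33398438 mV

7.33398438 mV


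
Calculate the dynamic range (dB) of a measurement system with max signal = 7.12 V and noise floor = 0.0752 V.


Dynamic range = 20 * log10(Vmax / Vnoise).
DR = 20 * log10(7.12 / 0.0752)
DR = 20 * log10(94.68)
DR = 39.53 dB

39.53 dB


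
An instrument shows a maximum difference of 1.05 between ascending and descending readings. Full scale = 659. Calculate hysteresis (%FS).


Hysteresis = (max difference / full scale) * 100%.
H = (1.05 / 659) * 100
H = 0.159 %FS

0.159 %FS


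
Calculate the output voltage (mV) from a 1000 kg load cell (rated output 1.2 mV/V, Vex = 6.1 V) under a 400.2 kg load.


Vout = rated_output * Vex * (load / capacity).
Vout = 1.2 * 6.1 * (400.2 / 1000)
Vout = 1.2 * 6.1 * 0.4002
Vout = 2.929 mV

2.929 mV


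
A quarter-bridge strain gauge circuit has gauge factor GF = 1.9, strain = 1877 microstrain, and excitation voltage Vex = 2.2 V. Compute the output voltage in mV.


Quarter bridge output: Vout = (GF * epsilon * Vex) / 4.
Vout = (1.9 * 1877e-6 * 2.2) / 4
Vout = 0.00784586 / 4 V
Vout = 0.00196146 V = 1.9615 mV

1.9615 mV


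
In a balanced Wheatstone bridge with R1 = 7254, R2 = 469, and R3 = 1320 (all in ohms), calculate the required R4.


At balance: R1*R4 = R2*R3, so R4 = R2*R3/R1.
R4 = 469 * 1320 / 7254
R4 = 619080 / 7254
R4 = 85.34 ohm

85.34 ohm


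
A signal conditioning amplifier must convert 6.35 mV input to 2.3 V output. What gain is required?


Gain = Vout / Vin (converting to same units).
G = 2.3 V / 6.35 mV
G = 2300.0 mV / 6.35 mV
G = 362.2

362.2


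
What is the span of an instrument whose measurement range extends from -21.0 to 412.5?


Span = upper range - lower range.
Span = 412.5 - (-21.0)
Span = 433.5

433.5


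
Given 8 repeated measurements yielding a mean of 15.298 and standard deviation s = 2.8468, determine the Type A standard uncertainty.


The standard uncertainty for Type A evaluation is u = s / sqrt(n).
u = 2.8468 / sqrt(8)
u = 2.8468 / 2.8284
u = 1.0065

1.0065


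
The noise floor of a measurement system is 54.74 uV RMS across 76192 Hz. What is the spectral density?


Noise spectral density = Vrms / sqrt(BW).
NSD = 54.74 / sqrt(76192)
NSD = 54.74 / 276.029
NSD = 0.1983 uV/sqrt(Hz)

0.1983 uV/sqrt(Hz)


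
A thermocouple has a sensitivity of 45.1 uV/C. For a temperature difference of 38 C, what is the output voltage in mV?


The thermocouple output V = sensitivity * dT.
V = 45.1 uV/C * 38 C
V = 1713.8 uV
V = 1.714 mV

1.714 mV


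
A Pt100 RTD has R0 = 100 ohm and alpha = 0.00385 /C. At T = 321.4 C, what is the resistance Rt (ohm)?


The RTD equation: Rt = R0 * (1 + alpha * T).
Rt = 100 * (1 + 0.00385 * 321.4)
Rt = 100 * (1 + 1.23739)
Rt = 100 * 2.23739
Rt = 223.739 ohm

223.739 ohm


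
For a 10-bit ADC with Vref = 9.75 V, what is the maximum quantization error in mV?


The maximum quantization error is +/- LSB/2.
LSB = Vref / 2^n = 9.75 / 1024 = 0.00952148 V
Max error = LSB / 2 = 0.00952148 / 2 = 0.00476074 V
Max error = 4.7607 mV

4.7607 mV


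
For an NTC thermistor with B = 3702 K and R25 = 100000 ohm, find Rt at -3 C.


NTC thermistor equation: Rt = R25 * exp(B * (1/T - 1/T25)).
T in Kelvin: 270.15 K, T25 = 298.15 K
1/T - 1/T25 = 1/270.15 - 1/298.15 = 0.00034763
B * (1/T - 1/T25) = 3702 * 0.00034763 = 1.2869
Rt = 100000 * exp(1.2869) = 362164.8 ohm

362164.8 ohm


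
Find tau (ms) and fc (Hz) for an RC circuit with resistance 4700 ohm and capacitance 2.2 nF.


Time constant: tau = R * C.
tau = 4700 * 2.20e-09 = 1.034e-05 s
tau = 0.0103 ms
Cutoff frequency: fc = 1 / (2*pi*R*C).
fc = 1 / (2*pi*1.034e-05) = 15392.16 Hz

tau = 0.0103 ms, fc = 15392.16 Hz


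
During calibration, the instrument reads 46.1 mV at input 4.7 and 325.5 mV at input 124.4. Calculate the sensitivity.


Sensitivity = (y2 - y1) / (x2 - x1).
S = (325.5 - 46.1) / (124.4 - 4.7)
S = 279.4 / 119.7
S = 2.3342 mV/unit

2.3342 mV/unit


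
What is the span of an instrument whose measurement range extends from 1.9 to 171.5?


Span = upper range - lower range.
Span = 171.5 - (1.9)
Span = 169.6

169.6


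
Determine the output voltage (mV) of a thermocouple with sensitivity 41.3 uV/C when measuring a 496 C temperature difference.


The thermocouple output V = sensitivity * dT.
V = 41.3 uV/C * 496 C
V = 20484.8 uV
V = 20.485 mV

20.485 mV


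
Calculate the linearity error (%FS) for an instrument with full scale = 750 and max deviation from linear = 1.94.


Linearity error = (max deviation / full scale) * 100%.
Linearity = (1.94 / 750) * 100
Linearity = 0.259 %FS

0.259 %FS


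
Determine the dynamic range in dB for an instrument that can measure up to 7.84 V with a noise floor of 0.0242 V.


Dynamic range = 20 * log10(Vmax / Vnoise).
DR = 20 * log10(7.84 / 0.0242)
DR = 20 * log10(323.97)
DR = 50.21 dB

50.21 dB


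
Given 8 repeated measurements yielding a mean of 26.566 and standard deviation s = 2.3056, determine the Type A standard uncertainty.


The standard uncertainty for Type A evaluation is u = s / sqrt(n).
u = 2.3056 / sqrt(8)
u = 2.3056 / 2.8284
u = 0.8152

0.8152


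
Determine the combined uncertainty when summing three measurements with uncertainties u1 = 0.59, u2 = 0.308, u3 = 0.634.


For a sum of independent quantities, uc = sqrt(u1^2 + u2^2 + u3^2).
uc = sqrt(0.59^2 + 0.308^2 + 0.634^2)
uc = sqrt(0.3481 + 0.094864 + 0.401956)
uc = 0.9192

0.9192


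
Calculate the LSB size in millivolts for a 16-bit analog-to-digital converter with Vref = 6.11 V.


The resolution (LSB) of an ADC is Vref / 2^n.
LSB = 6.11 / 2^16
LSB = 6.11 / 65536
LSB = 9.323e-05 V = 0.0932312 mV

0.0932312 mV


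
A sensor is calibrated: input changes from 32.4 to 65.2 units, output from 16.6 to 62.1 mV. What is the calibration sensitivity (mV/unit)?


Sensitivity = (y2 - y1) / (x2 - x1).
S = (62.1 - 16.6) / (65.2 - 32.4)
S = 45.5 / 32.8
S = 1.3872 mV/unit

1.3872 mV/unit


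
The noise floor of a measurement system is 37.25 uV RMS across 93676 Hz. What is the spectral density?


Noise spectral density = Vrms / sqrt(BW).
NSD = 37.25 / sqrt(93676)
NSD = 37.25 / 306.0654
NSD = 0.1217 uV/sqrt(Hz)

0.1217 uV/sqrt(Hz)
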